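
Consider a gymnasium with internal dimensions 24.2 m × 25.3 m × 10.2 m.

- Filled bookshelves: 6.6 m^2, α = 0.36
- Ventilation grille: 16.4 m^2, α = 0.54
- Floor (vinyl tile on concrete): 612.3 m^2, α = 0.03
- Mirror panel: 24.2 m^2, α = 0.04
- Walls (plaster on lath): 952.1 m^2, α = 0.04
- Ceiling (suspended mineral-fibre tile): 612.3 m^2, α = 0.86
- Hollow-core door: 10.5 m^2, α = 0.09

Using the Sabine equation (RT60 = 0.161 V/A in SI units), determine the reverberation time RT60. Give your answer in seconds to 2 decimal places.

Equivalent absorption area: A = 6.6×0.36 + 16.4×0.54 + 612.3×0.03 + 24.2×0.04 + 952.1×0.04 + 612.3×0.86 + 10.5×0.09 = 596.176 m^2.
Volume V = 24.2 × 25.3 × 10.2 = 6245.052 m³.
Sabine: RT60 = 0.161 × 6245.052 / 596.176 = 1.69 s.

1.69 seconds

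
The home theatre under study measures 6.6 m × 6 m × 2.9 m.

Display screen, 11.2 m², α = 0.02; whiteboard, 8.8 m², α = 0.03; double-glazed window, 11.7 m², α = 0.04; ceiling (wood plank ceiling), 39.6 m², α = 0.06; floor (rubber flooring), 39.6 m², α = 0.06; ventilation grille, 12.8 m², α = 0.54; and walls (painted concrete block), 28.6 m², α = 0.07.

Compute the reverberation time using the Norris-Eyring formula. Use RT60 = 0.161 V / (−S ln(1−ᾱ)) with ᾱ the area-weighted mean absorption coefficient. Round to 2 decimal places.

Total surface area S = 11.2 + 8.8 + 11.7 + 39.6 + 39.6 + 12.8 + 28.6 = 152.3 m².
Σ(Sᵢαᵢ) = 11.2·0.02 + 8.8·0.03 + 11.7·0.04 + 39.6·0.06 + 39.6·0.06 + 12.8·0.54 + 28.6·0.07 = 14.622.
Mean coefficient ᾱ = A/S = 0.0960.
Eyring denominator: −S ln(1−ᾱ) = 15.371.
V = 6.6 × 6 × 2.9 = 114.84 m³.
T = 0.161·V/[−S·ln(1−ᾱ)] = 0.161·114.84/15.371 = 1.20 s.

1.20 seconds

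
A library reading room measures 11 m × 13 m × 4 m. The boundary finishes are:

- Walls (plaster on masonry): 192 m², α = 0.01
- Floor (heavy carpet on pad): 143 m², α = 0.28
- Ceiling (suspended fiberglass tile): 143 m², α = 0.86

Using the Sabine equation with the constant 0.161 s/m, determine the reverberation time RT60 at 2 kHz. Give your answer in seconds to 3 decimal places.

0.558 s

Summing Sᵢαᵢ: 1.920 + 40.040 + 122.980 → A = 164.940 sabins.
Volume V = 11 × 13 × 4 = 572 m³.
Sabine: RT60 = 0.161 × 572 / 164.940 = 0.558 s.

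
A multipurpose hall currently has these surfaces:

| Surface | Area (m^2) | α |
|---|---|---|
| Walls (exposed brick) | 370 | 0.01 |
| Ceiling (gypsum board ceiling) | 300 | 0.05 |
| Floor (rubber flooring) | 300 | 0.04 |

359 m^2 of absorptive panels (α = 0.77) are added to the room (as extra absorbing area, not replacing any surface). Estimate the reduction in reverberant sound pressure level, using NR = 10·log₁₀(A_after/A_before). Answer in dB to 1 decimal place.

Summing Sᵢαᵢ: 3.700 + 15.000 + 12.000 → A_before = 30.700 sabins.
Added absorption = 359 × 0.77 = 276.430 sabins.
A_after = 30.700 + 276.430 = 307.130 sabins.
NR = 10·log₁₀(307.130/30.700) = 10.0 dB.

10.0 dB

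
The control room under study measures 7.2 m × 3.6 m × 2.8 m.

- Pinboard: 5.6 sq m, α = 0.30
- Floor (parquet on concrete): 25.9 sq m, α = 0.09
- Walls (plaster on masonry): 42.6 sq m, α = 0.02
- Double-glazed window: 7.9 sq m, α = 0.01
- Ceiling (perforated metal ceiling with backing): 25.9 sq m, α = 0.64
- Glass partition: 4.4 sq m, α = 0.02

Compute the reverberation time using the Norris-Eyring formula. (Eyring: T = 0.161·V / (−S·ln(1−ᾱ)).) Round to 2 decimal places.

S = Σ Sᵢ = 112.3 sq m.
Σ(Sᵢαᵢ) = 5.6·0.30 + 25.9·0.09 + 42.6·0.02 + 7.9·0.01 + 25.9·0.64 + 4.4·0.02 = 21.606.
Mean coefficient ᾱ = A/S = 0.1924.
−S·ln(1−ᾱ) = −112.3 × ln(1 − 0.1924) = 23.997.
V = 7.2 × 3.6 × 2.8 = 72.576 m³.
RT60 = 0.161 × 72.576 / 23.997 = 0.49 s.

0.49 sec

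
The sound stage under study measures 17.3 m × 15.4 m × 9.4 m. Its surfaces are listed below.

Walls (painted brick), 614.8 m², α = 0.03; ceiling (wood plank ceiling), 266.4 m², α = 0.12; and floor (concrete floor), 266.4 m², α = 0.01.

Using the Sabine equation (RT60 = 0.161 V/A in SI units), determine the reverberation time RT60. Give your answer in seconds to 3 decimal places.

7.597 s

A = Σ Sᵢαᵢ = 614.8·0.03 + 266.4·0.12 + 266.4·0.01 = 53.076 sabins.
V = 17.3·15.4·9.4 = 2504.348 m³.
T = 0.161 V/A = 0.161·2504.348/53.076 = 7.597 s.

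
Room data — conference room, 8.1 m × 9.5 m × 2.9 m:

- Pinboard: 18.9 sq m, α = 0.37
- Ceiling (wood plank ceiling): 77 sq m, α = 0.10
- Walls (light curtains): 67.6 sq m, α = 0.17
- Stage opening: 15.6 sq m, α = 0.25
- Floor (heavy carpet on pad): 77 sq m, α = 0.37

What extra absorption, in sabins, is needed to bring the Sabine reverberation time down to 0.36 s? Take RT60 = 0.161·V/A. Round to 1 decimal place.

Summing Sᵢαᵢ: 6.993 + 7.700 + 11.492 + 3.900 + 28.490 → A₁ = 58.575 sabins.
For T = 0.36 s, need A₂ = 0.161·V/T = 0.161·223.155/0.36 = 99.800 sabins.
Shortfall: 99.800 − 58.575 = 41.2 sabins.

41.2 sabins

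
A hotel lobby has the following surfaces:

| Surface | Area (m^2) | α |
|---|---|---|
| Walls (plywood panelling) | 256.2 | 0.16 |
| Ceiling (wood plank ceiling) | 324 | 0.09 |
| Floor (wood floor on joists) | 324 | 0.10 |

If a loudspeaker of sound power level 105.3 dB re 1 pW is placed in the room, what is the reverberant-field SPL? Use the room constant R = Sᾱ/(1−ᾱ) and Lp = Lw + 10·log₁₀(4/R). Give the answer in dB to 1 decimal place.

90.7 dB

Σ(Sᵢαᵢ) = 256.2×0.16 + 324×0.09 + 324×0.10 = 102.552; total area S = 904.2 m^2.
ᾱ = 102.552/904.2 = 0.1134; R = Sᾱ/(1−ᾱ) = 102.552/(1−0.1134) = 115.669 m^2.
Lp = 105.3 + 10·log₁₀(4/115.669) = 105.3 + (-14.61) = 90.7 dB.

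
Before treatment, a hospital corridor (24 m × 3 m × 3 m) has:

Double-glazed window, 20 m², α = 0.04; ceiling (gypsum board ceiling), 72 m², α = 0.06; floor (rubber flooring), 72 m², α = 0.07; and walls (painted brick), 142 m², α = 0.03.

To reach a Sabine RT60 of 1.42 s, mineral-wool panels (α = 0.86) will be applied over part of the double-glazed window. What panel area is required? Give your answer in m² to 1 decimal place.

Summing Sᵢαᵢ: 0.800 + 4.320 + 5.040 + 4.260 → A₁ = 14.420 sabins.
Required A₂ = 0.161·216/1.42 = 24.490 sabins.
Absorption to add: 24.490 − 14.420 = 10.070 sabins.
Each m² of panel replacing the double-glazed window adds (0.86 − 0.04) = 0.82 sabins.
Area = ΔA/Δα = 10.070/0.82 = 12.3 m².

12.3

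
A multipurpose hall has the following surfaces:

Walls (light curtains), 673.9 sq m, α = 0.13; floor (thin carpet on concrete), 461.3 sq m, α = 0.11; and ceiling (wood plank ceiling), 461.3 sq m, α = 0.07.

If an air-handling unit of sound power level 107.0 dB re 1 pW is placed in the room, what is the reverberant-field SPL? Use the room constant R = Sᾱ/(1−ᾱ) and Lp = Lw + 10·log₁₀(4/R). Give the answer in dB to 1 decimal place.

90.2 dB

A = 170.641 sabins; S = 1596.5 sq m.
ᾱ = 170.641/1596.5 = 0.1069; R = Sᾱ/(1−ᾱ) = 170.641/(1−0.1069) = 191.066 sq m.
Lp = 107.0 + 10·log₁₀(4/191.066) = 107.0 + (-16.79) = 90.2 dB.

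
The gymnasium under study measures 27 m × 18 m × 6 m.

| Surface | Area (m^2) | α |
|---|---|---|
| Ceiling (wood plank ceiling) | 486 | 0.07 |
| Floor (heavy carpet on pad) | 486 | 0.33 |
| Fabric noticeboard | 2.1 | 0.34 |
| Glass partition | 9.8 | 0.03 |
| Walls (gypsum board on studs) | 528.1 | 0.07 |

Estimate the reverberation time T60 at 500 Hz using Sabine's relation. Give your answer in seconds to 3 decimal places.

A = Σ Sᵢαᵢ = 486×0.07 + 486×0.33 + 2.1×0.34 + 9.8×0.03 + 528.1×0.07 = 232.375 sabins.
Room volume: 2916 m³.
T = 0.161 V/A = 0.161·2916/232.375 = 2.020 s.

2.020 s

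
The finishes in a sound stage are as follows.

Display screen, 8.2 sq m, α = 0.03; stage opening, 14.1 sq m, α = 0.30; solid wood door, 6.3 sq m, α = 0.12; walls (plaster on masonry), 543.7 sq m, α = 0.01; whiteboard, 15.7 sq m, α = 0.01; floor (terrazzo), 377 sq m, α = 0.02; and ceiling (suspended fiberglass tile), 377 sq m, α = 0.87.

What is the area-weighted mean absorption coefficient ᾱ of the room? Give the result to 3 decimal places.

0.258

Total surface area S = 1342.0 sq m.
Weighted sum Σ Sα = 346.356.
ᾱ = A/S = 0.258.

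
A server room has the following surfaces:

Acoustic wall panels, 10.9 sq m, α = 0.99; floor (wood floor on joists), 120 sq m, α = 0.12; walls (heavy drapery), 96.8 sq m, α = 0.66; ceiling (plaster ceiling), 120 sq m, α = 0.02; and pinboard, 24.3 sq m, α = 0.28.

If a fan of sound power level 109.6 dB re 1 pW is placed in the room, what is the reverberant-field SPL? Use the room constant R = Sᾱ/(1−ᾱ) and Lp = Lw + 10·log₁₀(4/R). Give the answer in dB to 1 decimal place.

94.4 dB

Σ(Sᵢαᵢ) = 10.9·0.99 + 120·0.12 + 96.8·0.66 + 120·0.02 + 24.3·0.28 = 98.283; total area S = 372.0 sq m.
ᾱ = 98.283/372.0 = 0.2642; R = Sᾱ/(1−ᾱ) = 98.283/(1−0.2642) = 133.573 sq m.
Lp = 109.6 + 10·log₁₀(4/133.573) = 109.6 + (-15.24) = 94.4 dB.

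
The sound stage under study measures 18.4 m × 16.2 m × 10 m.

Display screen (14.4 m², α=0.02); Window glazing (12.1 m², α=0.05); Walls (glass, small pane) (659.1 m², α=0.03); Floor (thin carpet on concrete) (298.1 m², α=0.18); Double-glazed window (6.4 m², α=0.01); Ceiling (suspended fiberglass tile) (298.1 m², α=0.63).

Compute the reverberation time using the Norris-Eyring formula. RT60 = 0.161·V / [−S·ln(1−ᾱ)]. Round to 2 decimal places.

Total surface area S = 14.4 + 12.1 + 659.1 + 298.1 + 6.4 + 298.1 = 1288.2 m².
Absorption A = 14.4·0.02 + 12.1·0.05 + 659.1·0.03 + 298.1·0.18 + 6.4·0.01 + 298.1·0.63 = 262.191 sabins.
Mean coefficient ᾱ = A/S = 0.2035.
−S·ln(1−ᾱ) = −1288.2 × ln(1 − 0.2035) = 293.102.
V = 18.4 × 16.2 × 10 = 2980.8 m³.
T = 0.161·V/[−S·ln(1−ᾱ)] = 0.161·2980.8/293.102 = 1.64 s.

1.64 s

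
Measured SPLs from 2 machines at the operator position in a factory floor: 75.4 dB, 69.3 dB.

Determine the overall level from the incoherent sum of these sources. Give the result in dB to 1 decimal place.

76.4 dB

Sum in the linear (power) domain: Σ 10^(Lᵢ/10) = 10^(75.4/10) + 10^(69.3/10) = 4.319e+07.
Combined level = 10 log₁₀(4.319e+07) = 76.4 dB.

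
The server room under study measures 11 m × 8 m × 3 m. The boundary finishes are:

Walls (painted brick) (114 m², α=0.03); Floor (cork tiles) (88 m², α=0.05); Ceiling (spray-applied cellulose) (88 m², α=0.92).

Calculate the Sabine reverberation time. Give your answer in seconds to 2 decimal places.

Equivalent absorption area: A = 114×0.03 + 88×0.05 + 88×0.92 = 88.780 m².
Volume V = 11 × 8 × 3 = 264 m³.
T = 0.161 V/A = 0.161·264/88.780 = 0.48 s.

0.48 seconds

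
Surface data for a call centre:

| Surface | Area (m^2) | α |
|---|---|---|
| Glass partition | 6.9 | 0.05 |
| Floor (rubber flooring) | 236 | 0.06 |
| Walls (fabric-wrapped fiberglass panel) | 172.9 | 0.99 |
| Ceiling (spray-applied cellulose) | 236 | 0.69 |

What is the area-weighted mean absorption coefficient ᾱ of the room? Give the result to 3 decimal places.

S = Σ Sᵢ = 6.9 + 236 + 172.9 + 236 = 651.8 m^2.
A = 6.9·0.05 + 236·0.06 + 172.9·0.99 + 236·0.69 = 348.516 sabins.
ᾱ = 348.516 / 651.8 = 0.535.

0.535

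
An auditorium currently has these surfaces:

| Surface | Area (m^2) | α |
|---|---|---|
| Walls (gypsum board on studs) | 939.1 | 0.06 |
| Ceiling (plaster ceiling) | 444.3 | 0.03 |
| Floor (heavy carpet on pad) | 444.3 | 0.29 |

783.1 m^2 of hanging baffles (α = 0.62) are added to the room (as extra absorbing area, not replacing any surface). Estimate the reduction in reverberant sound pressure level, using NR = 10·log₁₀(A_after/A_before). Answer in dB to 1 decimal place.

Equivalent absorption area: A_before = 939.1·0.06 + 444.3·0.03 + 444.3·0.29 = 198.522 m^2.
Treatment contributes 783.1·0.62 = 485.522 sabins.
New total A_after = 684.044 sabins.
NR = 10·log₁₀(684.044/198.522) = 5.4 dB.

5.4 dB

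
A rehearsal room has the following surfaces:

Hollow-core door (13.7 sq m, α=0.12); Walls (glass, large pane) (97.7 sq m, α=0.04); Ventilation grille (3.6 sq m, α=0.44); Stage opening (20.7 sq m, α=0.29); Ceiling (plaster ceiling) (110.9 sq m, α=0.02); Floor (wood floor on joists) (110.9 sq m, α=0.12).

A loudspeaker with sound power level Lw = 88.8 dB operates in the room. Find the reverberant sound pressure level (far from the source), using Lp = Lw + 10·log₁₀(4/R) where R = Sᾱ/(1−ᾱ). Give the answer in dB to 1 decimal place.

79.9 dB

A = 28.665 sabins; S = 357.5 sq m.
ᾱ = 28.665/357.5 = 0.0802; R = Sᾱ/(1−ᾱ) = 28.665/(1−0.0802) = 31.164 sq m.
Lp = Lw + 10 log₁₀(4/R) = 88.8 -8.92 = 79.9 dB.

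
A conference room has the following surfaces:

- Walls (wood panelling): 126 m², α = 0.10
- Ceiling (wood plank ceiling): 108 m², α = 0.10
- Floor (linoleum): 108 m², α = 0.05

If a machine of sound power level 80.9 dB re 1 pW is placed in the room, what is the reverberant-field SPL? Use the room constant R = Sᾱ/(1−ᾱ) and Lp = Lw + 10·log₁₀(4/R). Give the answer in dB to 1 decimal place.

Σ(Sᵢαᵢ) = 126×0.10 + 108×0.10 + 108×0.05 = 28.800; total area S = 342.0 m².
ᾱ = 0.0842, so room constant R = A/(1−ᾱ) = 31.448 m².
Lp = Lw + 10 log₁₀(4/R) = 80.9 -8.96 = 71.9 dB.

71.9 dB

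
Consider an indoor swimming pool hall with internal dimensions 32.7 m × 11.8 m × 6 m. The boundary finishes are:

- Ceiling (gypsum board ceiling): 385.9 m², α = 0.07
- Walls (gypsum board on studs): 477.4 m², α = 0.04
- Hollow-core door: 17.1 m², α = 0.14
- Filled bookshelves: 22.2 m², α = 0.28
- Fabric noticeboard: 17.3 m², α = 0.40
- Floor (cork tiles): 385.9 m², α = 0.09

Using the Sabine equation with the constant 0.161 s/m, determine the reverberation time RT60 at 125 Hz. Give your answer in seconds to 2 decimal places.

3.87 s

Total absorption A = 385.9·0.07 + 477.4·0.04 + 17.1·0.14 + 22.2·0.28 + 17.3·0.40 + 385.9·0.09
  = 27.013 + 19.096 + 2.394 + 6.216 + 6.920 + 34.731 = 96.370 m² sabins.
V = 32.7·11.8·6 = 2315.16 m³.
RT60 = 0.161 · V / A = 0.161 × 2315.16 / 96.370 = 3.87 s.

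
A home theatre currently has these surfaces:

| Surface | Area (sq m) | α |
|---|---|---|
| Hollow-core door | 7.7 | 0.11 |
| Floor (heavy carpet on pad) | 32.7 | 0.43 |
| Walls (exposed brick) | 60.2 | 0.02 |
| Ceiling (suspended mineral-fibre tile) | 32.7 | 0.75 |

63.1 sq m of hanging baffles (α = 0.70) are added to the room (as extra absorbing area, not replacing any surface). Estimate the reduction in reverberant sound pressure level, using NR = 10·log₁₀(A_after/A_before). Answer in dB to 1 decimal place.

3.2 dB

Summing Sᵢαᵢ: 0.847 + 14.061 + 1.204 + 24.525 → A_before = 40.637 sabins.
Treatment contributes 63.1·0.70 = 44.170 sabins.
New total A_after = 84.807 sabins.
NR = 10·log₁₀(84.807/40.637) = 3.2 dB.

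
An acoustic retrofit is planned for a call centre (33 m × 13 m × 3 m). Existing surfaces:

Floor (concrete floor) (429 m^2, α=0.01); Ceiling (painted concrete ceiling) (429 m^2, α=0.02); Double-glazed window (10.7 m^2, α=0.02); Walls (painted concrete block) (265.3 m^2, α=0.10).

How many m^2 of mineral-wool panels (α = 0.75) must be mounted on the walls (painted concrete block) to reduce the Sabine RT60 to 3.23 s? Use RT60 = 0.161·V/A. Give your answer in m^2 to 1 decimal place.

37.7

A₁ = Σ Sᵢαᵢ = 429*0.01 + 429*0.02 + 10.7*0.02 + 265.3*0.10 = 39.614 sabins.
V = 1287 m³. Target absorption A₂ = 0.161 × 1287 / 3.23 = 64.151 sabins.
Absorption to add: 64.151 − 39.614 = 24.537 sabins.
Net gain per m^2: Δα = 0.75 − 0.10 = 0.65.
Area = ΔA/Δα = 24.537/0.65 = 37.7 m^2.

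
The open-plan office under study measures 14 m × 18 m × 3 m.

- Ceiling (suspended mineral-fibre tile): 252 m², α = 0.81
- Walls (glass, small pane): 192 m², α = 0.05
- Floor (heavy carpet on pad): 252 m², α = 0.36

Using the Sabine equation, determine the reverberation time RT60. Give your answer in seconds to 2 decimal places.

Summing Sᵢαᵢ: 204.120 + 9.600 + 90.720 → A = 304.440 sabins.
Volume V = 14 × 18 × 3 = 756 m³.
T = 0.161 V/A = 0.161·756/304.440 = 0.40 s.

0.40 s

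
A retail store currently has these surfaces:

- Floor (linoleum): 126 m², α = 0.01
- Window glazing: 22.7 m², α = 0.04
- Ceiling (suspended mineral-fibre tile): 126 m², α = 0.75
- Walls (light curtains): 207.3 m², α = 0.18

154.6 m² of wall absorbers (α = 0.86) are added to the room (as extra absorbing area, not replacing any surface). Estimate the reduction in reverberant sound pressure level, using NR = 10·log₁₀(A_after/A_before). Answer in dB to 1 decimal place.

3.0 dB

Total absorption A_before = 126*0.01 + 22.7*0.04 + 126*0.75 + 207.3*0.18
  = 1.260 + 0.908 + 94.500 + 37.314 = 133.982 m² sabins.
Treatment contributes 154.6·0.86 = 132.956 sabins.
A_after = 133.982 + 132.956 = 266.938 sabins.
NR = 10·log₁₀(266.938/133.982) = 3.0 dB.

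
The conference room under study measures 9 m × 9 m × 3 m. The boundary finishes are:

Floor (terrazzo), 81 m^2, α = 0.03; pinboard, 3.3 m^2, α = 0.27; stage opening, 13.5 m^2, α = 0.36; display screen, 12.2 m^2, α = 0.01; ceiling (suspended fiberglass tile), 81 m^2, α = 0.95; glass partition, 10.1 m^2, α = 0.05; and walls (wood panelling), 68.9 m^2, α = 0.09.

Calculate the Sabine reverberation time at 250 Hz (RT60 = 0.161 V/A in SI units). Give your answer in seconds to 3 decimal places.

Total absorption A = 81×0.03 + 3.3×0.27 + 13.5×0.36 + 12.2×0.01 + 81×0.95 + 10.1×0.05 + 68.9×0.09
  = 2.430 + 0.891 + 4.860 + 0.122 + 76.950 + 0.505 + 6.201 = 91.959 m^2 sabins.
Volume V = 9 × 9 × 3 = 243 m³.
Sabine: RT60 = 0.161 × 243 / 91.959 = 0.425 s.

0.425 sec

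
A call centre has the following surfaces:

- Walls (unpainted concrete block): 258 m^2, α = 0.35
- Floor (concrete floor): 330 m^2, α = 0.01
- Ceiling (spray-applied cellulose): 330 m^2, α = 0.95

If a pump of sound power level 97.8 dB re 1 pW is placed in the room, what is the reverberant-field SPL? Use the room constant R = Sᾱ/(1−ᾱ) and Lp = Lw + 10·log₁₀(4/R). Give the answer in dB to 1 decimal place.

Σ(Sᵢαᵢ) = 258·0.35 + 330·0.01 + 330·0.95 = 407.100; total area S = 918.0 m^2.
ᾱ = 0.4435, so room constant R = A/(1−ᾱ) = 731.536 m^2.
Lp = 97.8 + 10·log₁₀(4/731.536) = 97.8 + (-22.62) = 75.2 dB.

75.2 dB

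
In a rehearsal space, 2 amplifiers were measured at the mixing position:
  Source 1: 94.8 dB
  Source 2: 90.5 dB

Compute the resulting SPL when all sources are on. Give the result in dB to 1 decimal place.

Sum in the linear (power) domain: Σ 10^(Lᵢ/10) = 10^(94.8/10) + 10^(90.5/10) = 4.142e+09.
L_total = 10·log₁₀(4.142e+09) = 96.2 dB.

96.2 dB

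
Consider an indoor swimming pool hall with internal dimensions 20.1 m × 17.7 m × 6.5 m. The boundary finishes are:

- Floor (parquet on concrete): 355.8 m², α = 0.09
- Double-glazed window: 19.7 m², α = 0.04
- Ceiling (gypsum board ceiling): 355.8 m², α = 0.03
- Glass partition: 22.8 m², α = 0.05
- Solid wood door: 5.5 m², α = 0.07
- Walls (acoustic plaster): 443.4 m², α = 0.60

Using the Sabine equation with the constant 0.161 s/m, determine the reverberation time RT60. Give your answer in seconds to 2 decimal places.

Equivalent absorption area: A = 355.8*0.09 + 19.7*0.04 + 355.8*0.03 + 22.8*0.05 + 5.5*0.07 + 443.4*0.60 = 311.049 m².
V = 20.1·17.7·6.5 = 2312.505 m³.
RT60 = 0.161 · V / A = 0.161 × 2312.505 / 311.049 = 1.20 s.

1.20 sec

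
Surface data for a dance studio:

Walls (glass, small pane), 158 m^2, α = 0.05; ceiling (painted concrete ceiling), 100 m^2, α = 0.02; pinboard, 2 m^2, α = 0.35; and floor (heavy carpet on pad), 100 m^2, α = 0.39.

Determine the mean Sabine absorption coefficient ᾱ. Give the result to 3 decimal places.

0.138

S = Σ Sᵢ = 158 + 100 + 2 + 100 = 360.0 m^2.
Weighted sum Σ Sα = 49.600.
ᾱ = 49.600 / 360.0 = 0.138.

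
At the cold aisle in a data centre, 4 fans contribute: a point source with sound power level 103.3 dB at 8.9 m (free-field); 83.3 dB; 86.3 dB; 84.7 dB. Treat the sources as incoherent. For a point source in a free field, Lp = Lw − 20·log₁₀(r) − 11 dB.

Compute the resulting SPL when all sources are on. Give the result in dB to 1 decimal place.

89.8 dB

Source at 8.9 m: Lp = 103.3 − 20·log₁₀(8.9) − 11 = 73.3 dB.
Σ 10^(Lᵢ/10) = 9.569e+08.
Combined level = 10 log₁₀(9.569e+08) = 89.8 dB.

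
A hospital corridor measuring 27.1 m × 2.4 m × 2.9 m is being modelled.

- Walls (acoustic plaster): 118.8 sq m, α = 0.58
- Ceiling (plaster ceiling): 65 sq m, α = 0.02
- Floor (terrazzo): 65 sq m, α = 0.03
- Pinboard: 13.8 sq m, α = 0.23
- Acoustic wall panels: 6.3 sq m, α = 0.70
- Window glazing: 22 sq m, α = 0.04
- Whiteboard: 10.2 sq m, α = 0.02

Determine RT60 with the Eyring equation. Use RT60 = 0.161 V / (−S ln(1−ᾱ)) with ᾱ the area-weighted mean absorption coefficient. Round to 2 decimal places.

Total surface area S = 118.8 + 65 + 65 + 13.8 + 6.3 + 22 + 10.2 = 301.1 sq m.
Σ(Sᵢαᵢ) = 118.8×0.58 + 65×0.02 + 65×0.03 + 13.8×0.23 + 6.3×0.70 + 22×0.04 + 10.2×0.02 = 80.822.
Mean coefficient ᾱ = A/S = 0.2684.
Eyring denominator: −S ln(1−ᾱ) = 94.100.
V = 27.1 × 2.4 × 2.9 = 188.616 m³.
RT60 = 0.161 × 188.616 / 94.100 = 0.32 s.

0.32 seconds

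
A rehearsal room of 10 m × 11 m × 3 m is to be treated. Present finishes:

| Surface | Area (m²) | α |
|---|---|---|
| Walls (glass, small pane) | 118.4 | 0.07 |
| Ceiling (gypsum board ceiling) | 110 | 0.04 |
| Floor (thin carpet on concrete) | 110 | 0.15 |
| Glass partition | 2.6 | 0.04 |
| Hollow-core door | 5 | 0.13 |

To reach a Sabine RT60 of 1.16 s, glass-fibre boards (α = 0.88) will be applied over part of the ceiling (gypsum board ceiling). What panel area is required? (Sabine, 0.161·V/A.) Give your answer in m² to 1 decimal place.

Summing Sᵢαᵢ: 8.288 + 4.400 + 16.500 + 0.104 + 0.650 → A₁ = 29.942 sabins.
Required A₂ = 0.161·330/1.16 = 45.802 sabins.
Absorption to add: 45.802 − 29.942 = 15.860 sabins.
Each m² of panel replacing the ceiling (gypsum board ceiling) adds (0.88 − 0.04) = 0.84 sabins.
Panel area = 15.860 / 0.84 = 18.9 m².

18.9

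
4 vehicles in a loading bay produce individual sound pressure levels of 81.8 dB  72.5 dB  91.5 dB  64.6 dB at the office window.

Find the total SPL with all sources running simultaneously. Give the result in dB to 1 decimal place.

Converting to relative power and adding: 10^(81.8/10) + 10^(72.5/10) + 10^(91.5/10) + 10^(64.6/10) = 1.585e+09.
Back to dB: 10·log₁₀ Σ = 92.0 dB.

92.0 dB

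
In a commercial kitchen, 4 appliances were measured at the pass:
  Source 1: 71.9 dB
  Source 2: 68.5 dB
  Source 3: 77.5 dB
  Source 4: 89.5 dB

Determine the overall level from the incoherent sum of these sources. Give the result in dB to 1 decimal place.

Σ 10^(Lᵢ/10) = 9.701e+08.
Back to dB: 10·log₁₀ Σ = 89.9 dB.

89.9 dB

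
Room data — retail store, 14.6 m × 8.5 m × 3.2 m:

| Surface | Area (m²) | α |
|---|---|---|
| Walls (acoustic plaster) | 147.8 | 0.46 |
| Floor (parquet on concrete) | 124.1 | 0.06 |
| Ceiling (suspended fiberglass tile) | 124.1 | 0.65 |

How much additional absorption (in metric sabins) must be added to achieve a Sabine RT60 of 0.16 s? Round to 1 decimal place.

243.5 sabins

Summing Sᵢαᵢ: 67.988 + 7.446 + 80.665 → A₁ = 156.099 sabins.
For T = 0.16 s, need A₂ = 0.161·V/T = 0.161·397.12/0.16 = 399.602 sabins.
Shortfall: 399.602 − 156.099 = 243.5 sabins.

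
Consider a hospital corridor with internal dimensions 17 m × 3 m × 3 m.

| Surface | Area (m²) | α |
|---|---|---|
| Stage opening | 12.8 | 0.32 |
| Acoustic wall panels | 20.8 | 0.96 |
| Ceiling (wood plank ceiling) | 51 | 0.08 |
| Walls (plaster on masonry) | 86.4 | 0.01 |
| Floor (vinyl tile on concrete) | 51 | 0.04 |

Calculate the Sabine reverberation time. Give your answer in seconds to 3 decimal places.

0.793 seconds

Total absorption A = 12.8·0.32 + 20.8·0.96 + 51·0.08 + 86.4·0.01 + 51·0.04
  = 4.096 + 19.968 + 4.080 + 0.864 + 2.040 = 31.048 m² sabins.
V = 17·3·3 = 153 m³.
RT60 = 0.161 · V / A = 0.161 × 153 / 31.048 = 0.793 s.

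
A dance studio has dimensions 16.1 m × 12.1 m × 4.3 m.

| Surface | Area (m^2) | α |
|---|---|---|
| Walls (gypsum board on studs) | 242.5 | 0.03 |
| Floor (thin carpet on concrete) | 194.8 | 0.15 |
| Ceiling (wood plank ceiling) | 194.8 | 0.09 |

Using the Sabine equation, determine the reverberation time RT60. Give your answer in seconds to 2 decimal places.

2.50 s

Equivalent absorption area: A = 242.5*0.03 + 194.8*0.15 + 194.8*0.09 = 54.027 m^2.
V = 16.1·12.1·4.3 = 837.683 m³.
T = 0.161 V/A = 0.161·837.683/54.027 = 2.50 s.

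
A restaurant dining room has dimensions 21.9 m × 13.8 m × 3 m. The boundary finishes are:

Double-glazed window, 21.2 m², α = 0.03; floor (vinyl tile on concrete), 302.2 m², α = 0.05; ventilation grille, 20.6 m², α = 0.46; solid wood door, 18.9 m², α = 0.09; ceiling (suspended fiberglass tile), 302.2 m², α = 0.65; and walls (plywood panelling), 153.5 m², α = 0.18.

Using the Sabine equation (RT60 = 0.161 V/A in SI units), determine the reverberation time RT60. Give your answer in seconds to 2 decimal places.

Total absorption A = 21.2×0.03 + 302.2×0.05 + 20.6×0.46 + 18.9×0.09 + 302.2×0.65 + 153.5×0.18
  = 0.636 + 15.110 + 9.476 + 1.701 + 196.430 + 27.630 = 250.983 m² sabins.
Volume V = 21.9 × 13.8 × 3 = 906.66 m³.
RT60 = 0.161 · V / A = 0.161 × 906.66 / 250.983 = 0.58 s.

0.58 s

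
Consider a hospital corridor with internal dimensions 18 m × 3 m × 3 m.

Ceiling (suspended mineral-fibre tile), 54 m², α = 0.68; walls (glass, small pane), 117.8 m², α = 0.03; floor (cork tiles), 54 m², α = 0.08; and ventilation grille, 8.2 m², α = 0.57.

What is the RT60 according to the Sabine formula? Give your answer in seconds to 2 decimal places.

Summing Sᵢαᵢ: 36.720 + 3.534 + 4.320 + 4.674 → A = 49.248 sabins.
V = 18·3·3 = 162 m³.
Sabine: RT60 = 0.161 × 162 / 49.248 = 0.53 s.

0.53 s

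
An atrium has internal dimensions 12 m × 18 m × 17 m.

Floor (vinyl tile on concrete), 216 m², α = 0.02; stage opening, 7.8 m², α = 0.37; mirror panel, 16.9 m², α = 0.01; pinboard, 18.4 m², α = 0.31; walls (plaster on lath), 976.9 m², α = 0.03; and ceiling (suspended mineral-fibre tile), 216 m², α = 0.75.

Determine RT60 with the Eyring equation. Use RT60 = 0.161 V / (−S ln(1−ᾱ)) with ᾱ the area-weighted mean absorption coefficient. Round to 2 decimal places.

Total surface area S = 216 + 7.8 + 16.9 + 18.4 + 976.9 + 216 = 1452.0 m².
Absorption A = 216×0.02 + 7.8×0.37 + 16.9×0.01 + 18.4×0.31 + 976.9×0.03 + 216×0.75 = 204.386 sabins.
Mean coefficient ᾱ = A/S = 0.1408.
−S·ln(1−ᾱ) = −1452.0 × ln(1 − 0.1408) = 220.346.
V = 12 × 18 × 17 = 3672 m³.
T = 0.161·V/[−S·ln(1−ᾱ)] = 0.161·3672/220.346 = 2.68 s.

2.68 seconds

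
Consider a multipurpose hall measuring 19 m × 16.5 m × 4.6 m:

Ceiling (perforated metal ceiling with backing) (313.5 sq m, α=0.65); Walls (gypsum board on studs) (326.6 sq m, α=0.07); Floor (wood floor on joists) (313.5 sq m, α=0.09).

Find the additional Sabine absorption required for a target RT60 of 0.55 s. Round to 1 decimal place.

167.3 sabins

A₁ = Σ Sᵢαᵢ = 313.5·0.65 + 326.6·0.07 + 313.5·0.09 = 254.852 sabins.
V = 1442.1 m³. Required absorption A₂ = 0.161 × 1442.1 / 0.55 = 422.142 sabins.
Additional absorption ΔA = 422.142 − 254.852 = 167.3 sabins.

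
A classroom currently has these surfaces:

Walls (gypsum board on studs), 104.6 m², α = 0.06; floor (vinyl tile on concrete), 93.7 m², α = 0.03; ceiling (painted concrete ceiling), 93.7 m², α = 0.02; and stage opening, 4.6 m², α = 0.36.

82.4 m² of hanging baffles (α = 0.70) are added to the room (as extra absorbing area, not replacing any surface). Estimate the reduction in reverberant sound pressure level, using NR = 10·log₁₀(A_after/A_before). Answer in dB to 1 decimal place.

7.5 dB

Equivalent absorption area: A_before = 104.6·0.06 + 93.7·0.03 + 93.7·0.02 + 4.6·0.36 = 12.617 m².
Treatment contributes 82.4·0.70 = 57.680 sabins.
A_after = 12.617 + 57.680 = 70.297 sabins.
NR = 10·log₁₀(70.297/12.617) = 7.5 dB.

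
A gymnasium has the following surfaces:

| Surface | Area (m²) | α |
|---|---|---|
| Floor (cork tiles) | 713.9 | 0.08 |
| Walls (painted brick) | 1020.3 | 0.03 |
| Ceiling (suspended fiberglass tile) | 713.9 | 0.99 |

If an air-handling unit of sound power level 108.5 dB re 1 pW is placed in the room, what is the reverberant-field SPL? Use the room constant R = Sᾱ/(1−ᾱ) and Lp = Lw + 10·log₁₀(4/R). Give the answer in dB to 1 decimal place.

Σ(Sᵢαᵢ) = 713.9·0.08 + 1020.3·0.03 + 713.9·0.99 = 794.482; total area S = 2448.1 m².
ᾱ = 794.482/2448.1 = 0.3245; R = Sᾱ/(1−ᾱ) = 794.482/(1−0.3245) = 1176.139 m².
Lp = 108.5 + 10·log₁₀(4/1176.139) = 108.5 + (-24.68) = 83.8 dB.

83.8 dB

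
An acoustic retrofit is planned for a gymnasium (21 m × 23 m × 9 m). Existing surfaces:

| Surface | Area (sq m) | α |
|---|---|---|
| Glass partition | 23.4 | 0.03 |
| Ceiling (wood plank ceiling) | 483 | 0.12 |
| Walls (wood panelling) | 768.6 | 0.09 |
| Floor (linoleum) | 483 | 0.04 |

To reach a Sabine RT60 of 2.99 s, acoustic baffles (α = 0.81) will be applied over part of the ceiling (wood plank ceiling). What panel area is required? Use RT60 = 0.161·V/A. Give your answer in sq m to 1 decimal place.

A₁ = Σ Sᵢαᵢ = 23.4×0.03 + 483×0.12 + 768.6×0.09 + 483×0.04 = 147.156 sabins.
V = 4347 m³. Target absorption A₂ = 0.161 × 4347 / 2.99 = 234.069 sabins.
Absorption to add: 234.069 − 147.156 = 86.913 sabins.
Net gain per sq m: Δα = 0.81 − 0.12 = 0.69.
Area = ΔA/Δα = 86.913/0.69 = 126.0 sq m.

126.0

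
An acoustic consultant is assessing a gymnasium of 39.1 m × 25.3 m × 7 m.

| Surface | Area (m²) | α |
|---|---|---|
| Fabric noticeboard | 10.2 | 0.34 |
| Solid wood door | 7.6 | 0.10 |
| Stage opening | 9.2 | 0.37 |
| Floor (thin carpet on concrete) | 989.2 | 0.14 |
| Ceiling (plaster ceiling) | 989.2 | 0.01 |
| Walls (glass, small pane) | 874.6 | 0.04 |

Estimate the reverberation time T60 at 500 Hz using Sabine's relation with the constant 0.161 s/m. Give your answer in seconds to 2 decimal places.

5.84 sec

Equivalent absorption area: A = 10.2×0.34 + 7.6×0.10 + 9.2×0.37 + 989.2×0.14 + 989.2×0.01 + 874.6×0.04 = 190.996 m².
V = 39.1·25.3·7 = 6924.61 m³.
RT60 = 0.161 · V / A = 0.161 × 6924.61 / 190.996 = 5.84 s.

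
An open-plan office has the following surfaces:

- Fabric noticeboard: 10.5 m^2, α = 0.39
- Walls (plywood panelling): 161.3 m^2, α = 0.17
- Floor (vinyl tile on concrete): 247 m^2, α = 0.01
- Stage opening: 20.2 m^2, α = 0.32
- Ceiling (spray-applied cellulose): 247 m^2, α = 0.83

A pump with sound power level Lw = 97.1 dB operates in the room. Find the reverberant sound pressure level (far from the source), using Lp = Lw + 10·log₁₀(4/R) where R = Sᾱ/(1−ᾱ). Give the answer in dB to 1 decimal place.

77.3 dB

Σ(Sᵢαᵢ) = 10.5×0.39 + 161.3×0.17 + 247×0.01 + 20.2×0.32 + 247×0.83 = 245.460; total area S = 686.0 m^2.
ᾱ = 245.460/686.0 = 0.3578; R = Sᾱ/(1−ᾱ) = 245.460/(1−0.3578) = 382.217 m^2.
Lp = Lw + 10 log₁₀(4/R) = 97.1 -19.80 = 77.3 dB.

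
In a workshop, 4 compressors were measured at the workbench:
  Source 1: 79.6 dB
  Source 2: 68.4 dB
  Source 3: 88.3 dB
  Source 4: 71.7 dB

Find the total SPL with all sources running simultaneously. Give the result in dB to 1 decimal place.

89.0 dB

Σ 10^(Lᵢ/10) = 7.89e+08.
Combined level = 10 log₁₀(7.89e+08) = 89.0 dB.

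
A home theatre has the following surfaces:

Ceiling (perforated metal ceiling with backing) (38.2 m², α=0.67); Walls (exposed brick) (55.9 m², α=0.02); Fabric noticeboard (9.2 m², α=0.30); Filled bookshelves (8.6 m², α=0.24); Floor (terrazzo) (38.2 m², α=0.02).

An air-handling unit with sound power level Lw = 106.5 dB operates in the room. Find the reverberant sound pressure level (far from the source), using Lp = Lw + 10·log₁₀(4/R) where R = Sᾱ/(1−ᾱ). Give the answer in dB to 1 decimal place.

96.4 dB

Σ(Sᵢαᵢ) = 38.2×0.67 + 55.9×0.02 + 9.2×0.30 + 8.6×0.24 + 38.2×0.02 = 32.300; total area S = 150.1 m².
ᾱ = 32.300/150.1 = 0.2152; R = Sᾱ/(1−ᾱ) = 32.300/(1−0.2152) = 41.157 m².
Lp = 106.5 + 10·log₁₀(4/41.157) = 106.5 + (-10.12) = 96.4 dB.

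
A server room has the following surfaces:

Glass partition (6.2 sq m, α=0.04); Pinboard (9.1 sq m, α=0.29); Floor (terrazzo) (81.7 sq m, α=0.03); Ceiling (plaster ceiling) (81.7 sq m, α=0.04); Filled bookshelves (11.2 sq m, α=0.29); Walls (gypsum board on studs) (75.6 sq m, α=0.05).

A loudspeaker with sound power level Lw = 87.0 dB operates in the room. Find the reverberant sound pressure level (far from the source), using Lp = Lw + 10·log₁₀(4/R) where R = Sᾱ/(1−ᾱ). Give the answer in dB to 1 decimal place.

A = 15.634 sabins; S = 265.5 sq m.
ᾱ = 15.634/265.5 = 0.0589; R = Sᾱ/(1−ᾱ) = 15.634/(1−0.0589) = 16.612 sq m.
Lp = Lw + 10 log₁₀(4/R) = 87.0 -6.18 = 80.8 dB.

80.8 dB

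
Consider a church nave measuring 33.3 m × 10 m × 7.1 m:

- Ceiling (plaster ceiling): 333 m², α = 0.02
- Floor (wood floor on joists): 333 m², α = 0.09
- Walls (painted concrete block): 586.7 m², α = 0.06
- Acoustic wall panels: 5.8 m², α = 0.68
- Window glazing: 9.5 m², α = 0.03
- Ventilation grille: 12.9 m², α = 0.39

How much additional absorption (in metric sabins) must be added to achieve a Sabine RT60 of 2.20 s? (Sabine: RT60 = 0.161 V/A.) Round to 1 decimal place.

91.9 sabins

A₁ = Σ Sᵢαᵢ = 333×0.02 + 333×0.09 + 586.7×0.06 + 5.8×0.68 + 9.5×0.03 + 12.9×0.39 = 81.092 sabins.
For T = 2.20 s, need A₂ = 0.161·V/T = 0.161·2364.3/2.20 = 173.024 sabins.
ΔA = A₂ − A₁ = 173.024 − 81.092 = 91.9 sabins.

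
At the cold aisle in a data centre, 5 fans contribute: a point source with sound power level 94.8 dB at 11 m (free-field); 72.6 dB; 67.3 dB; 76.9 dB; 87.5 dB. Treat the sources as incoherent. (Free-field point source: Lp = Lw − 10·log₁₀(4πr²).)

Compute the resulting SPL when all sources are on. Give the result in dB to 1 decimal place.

88.0 dB

Source at 11 m: Lp = 94.8 − 10·log₁₀(4π·11²) = 94.8 − 10·log₁₀(1520.531) = 63.0 dB.
Sum in the linear (power) domain: Σ 10^(Lᵢ/10) = 10^(63.0/10) + 10^(72.6/10) + 10^(67.3/10) + 10^(76.9/10) + 10^(87.5/10) = 6.369e+08.
L_total = 10·log₁₀(6.369e+08) = 88.0 dB.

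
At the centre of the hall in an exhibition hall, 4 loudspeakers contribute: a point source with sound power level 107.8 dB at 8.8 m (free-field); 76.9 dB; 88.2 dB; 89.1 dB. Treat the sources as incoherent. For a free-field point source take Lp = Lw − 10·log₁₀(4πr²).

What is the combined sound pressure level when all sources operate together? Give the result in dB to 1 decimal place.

Source at 8.8 m: Lp = 107.8 − 10·log₁₀(4π·8.8²) = 107.8 − 10·log₁₀(973.140) = 77.9 dB.
Σ 10^(Lᵢ/10) = 1.584e+09.
Combined level = 10 log₁₀(1.584e+09) = 92.0 dB.

92.0 dB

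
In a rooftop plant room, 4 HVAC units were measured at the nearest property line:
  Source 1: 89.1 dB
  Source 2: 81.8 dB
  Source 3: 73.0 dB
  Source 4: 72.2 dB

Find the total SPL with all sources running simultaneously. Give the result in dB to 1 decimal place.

90.0 dB

Converting to relative power and adding: 10^(89.1/10) + 10^(81.8/10) + 10^(73.0/10) + 10^(72.2/10) = 1.001e+09.
Combined level = 10 log₁₀(1.001e+09) = 90.0 dB.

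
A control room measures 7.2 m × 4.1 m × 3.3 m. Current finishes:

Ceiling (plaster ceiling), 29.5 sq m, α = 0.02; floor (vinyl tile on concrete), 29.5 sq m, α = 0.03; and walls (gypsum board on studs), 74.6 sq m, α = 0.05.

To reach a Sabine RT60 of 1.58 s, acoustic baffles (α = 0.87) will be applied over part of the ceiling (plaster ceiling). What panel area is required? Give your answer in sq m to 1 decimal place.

Equivalent absorption area: A₁ = 29.5·0.02 + 29.5·0.03 + 74.6·0.05 = 5.205 sq m.
V = 97.416 m³. Target absorption A₂ = 0.161 × 97.416 / 1.58 = 9.927 sabins.
ΔA needed = 9.927 − 5.205 = 4.722 sabins.
Each sq m of panel replacing the ceiling (plaster ceiling) adds (0.87 − 0.02) = 0.85 sabins.
Area = ΔA/Δα = 4.722/0.85 = 5.6 sq m.

5.6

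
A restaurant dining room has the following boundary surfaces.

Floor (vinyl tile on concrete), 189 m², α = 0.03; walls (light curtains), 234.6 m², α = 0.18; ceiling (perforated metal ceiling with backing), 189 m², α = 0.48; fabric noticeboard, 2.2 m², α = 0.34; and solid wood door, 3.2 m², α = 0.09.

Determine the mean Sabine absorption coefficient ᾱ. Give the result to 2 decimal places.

0.23

S = Σ Sᵢ = 189 + 234.6 + 189 + 2.2 + 3.2 = 618.0 m².
Weighted sum Σ Sα = 139.654.
ᾱ = A/S = 0.23.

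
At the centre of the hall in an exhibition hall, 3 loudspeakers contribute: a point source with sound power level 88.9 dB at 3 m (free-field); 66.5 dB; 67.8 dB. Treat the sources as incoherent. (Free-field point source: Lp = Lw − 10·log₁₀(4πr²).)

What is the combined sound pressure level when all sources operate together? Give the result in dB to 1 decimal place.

Source at 3 m: Lp = 88.9 − 10·log₁₀(4π·3²) = 88.9 − 10·log₁₀(113.097) = 68.4 dB.
Σ 10^(Lᵢ/10) = 1.741e+07.
L_total = 10·log₁₀(1.741e+07) = 72.4 dB.

72.4 dB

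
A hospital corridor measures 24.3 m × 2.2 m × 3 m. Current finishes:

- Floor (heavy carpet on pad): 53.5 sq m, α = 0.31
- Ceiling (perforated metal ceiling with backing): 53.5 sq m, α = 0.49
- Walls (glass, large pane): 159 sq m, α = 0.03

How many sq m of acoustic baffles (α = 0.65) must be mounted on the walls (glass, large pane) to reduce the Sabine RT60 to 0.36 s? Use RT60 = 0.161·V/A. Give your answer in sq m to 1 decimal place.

Total absorption A₁ = 53.5·0.31 + 53.5·0.49 + 159·0.03
  = 16.585 + 26.215 + 4.770 = 47.570 sq m sabins.
V = 160.38 m³. Target absorption A₂ = 0.161 × 160.38 / 0.36 = 71.725 sabins.
ΔA needed = 71.725 − 47.570 = 24.156 sabins.
Each sq m of panel replacing the walls (glass, large pane) adds (0.65 − 0.03) = 0.62 sabins.
Panel area = 24.156 / 0.62 = 39.0 sq m.

39.0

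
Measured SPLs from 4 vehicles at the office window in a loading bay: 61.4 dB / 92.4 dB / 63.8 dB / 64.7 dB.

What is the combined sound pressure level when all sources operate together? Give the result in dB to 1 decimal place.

92.4 dB

Converting to relative power and adding: 10^(61.4/10) + 10^(92.4/10) + 10^(63.8/10) + 10^(64.7/10) = 1.745e+09.
Combined level = 10 log₁₀(1.745e+09) = 92.4 dB.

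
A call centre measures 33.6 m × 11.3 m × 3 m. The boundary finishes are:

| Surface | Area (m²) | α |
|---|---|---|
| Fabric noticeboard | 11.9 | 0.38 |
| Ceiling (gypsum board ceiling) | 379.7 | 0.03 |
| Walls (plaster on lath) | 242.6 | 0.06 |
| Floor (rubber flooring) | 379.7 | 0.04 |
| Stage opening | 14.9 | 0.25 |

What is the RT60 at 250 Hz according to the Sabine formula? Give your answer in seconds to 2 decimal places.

Equivalent absorption area: A = 11.9×0.38 + 379.7×0.03 + 242.6×0.06 + 379.7×0.04 + 14.9×0.25 = 49.382 m².
Volume V = 33.6 × 11.3 × 3 = 1139.04 m³.
Sabine: RT60 = 0.161 × 1139.04 / 49.382 = 3.71 s.

3.71 seconds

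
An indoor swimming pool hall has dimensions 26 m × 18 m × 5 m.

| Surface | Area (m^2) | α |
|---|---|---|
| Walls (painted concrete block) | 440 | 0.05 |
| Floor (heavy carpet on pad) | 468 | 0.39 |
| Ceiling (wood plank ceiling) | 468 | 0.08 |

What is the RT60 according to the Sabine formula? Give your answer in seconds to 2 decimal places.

1.56 s

Total absorption A = 440×0.05 + 468×0.39 + 468×0.08
  = 22.000 + 182.520 + 37.440 = 241.960 m^2 sabins.
V = 26·18·5 = 2340 m³.
RT60 = 0.161 · V / A = 0.161 × 2340 / 241.960 = 1.56 s.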